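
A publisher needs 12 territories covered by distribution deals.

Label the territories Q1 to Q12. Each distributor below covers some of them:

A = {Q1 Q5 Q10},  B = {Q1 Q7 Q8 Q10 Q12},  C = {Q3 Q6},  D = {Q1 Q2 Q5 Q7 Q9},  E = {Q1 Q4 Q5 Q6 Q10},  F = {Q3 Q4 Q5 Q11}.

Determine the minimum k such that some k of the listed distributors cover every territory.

Take {B, C, D, F}. Their union is {Q1, Q2, Q3, Q4, Q5, Q6, Q7, Q8, Q9, Q10, Q11, Q12}, which is all 12 territories.
Only D contains Q2, so D is forced; the remaining 7 territories need at least 3 more distributors (each remaining distributor adds at most 3) — so at least 4 distributors are needed, and 4 is optimal.

4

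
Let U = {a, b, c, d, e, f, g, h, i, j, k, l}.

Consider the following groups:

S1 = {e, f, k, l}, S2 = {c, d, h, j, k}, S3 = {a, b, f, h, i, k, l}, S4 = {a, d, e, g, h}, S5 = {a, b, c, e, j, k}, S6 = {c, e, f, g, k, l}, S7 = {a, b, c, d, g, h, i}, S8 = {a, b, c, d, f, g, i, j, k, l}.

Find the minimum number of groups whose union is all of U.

Take {S4, S8}. Their union is {a, b, c, d, e, f, g, h, i, j, k, l}, which is all 12 items.
No single group has all 12 items (the largest, S8, has 10), so 2 is optimal.

2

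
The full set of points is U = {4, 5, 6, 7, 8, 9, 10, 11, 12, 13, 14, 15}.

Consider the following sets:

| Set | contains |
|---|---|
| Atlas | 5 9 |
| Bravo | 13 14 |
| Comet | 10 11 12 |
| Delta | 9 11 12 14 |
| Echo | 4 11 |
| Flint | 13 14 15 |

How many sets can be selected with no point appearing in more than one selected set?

3

Atlas, Bravo, Echo are pairwise disjoint (Atlas={5,9}; Bravo={13,14}; Echo={4,11}).
Every remaining set overlaps one of these, and no 4 of the listed sets are pairwise disjoint, so 3 is the maximum.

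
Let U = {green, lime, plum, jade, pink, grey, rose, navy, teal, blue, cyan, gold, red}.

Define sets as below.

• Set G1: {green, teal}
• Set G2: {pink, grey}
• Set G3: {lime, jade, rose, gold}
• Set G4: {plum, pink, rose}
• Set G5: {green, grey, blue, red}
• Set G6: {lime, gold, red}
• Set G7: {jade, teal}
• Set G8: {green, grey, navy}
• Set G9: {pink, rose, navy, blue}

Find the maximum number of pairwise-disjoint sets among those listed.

G4, G6, G7, G8 are pairwise disjoint (G4={plum,pink,rose}; G6={lime,gold,red}; G7={jade,teal}; G8={green,grey,navy}).
Every remaining set overlaps one of these, and no 5 of the listed sets are pairwise disjoint, so 4 is the maximum.

4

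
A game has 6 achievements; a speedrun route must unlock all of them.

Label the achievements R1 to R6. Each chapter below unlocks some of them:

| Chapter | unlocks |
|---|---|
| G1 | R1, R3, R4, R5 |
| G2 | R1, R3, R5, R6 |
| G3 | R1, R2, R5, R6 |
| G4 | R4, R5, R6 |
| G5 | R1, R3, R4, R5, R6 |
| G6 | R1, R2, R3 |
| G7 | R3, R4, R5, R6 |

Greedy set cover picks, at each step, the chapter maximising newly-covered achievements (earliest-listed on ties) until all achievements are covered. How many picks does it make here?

Greedy: pick G5 (covers 5 new) → pick G3 (covers 1 new). Total picks: 2.

2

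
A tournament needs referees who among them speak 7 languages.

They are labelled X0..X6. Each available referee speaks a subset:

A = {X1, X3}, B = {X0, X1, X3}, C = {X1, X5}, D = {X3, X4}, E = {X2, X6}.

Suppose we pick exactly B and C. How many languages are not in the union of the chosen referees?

Union of B, C = {X0, X1, X3, X5}.
Not covered: X2, X4, X6 — 3 languages.

3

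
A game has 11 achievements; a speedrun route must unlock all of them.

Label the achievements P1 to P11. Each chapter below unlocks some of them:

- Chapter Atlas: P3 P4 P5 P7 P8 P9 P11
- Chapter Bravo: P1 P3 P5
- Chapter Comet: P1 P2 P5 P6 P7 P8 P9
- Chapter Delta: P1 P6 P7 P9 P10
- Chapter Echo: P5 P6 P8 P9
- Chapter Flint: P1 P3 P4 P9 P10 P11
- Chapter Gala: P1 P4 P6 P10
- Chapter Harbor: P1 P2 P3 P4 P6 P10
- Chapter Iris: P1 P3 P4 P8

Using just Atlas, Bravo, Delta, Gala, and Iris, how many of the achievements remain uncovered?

1

Union of Atlas, Bravo, Delta, Gala, Iris = {P1, P3, P4, P5, P6, P7, P8, P9, P10, P11}.
Not covered: P2 — 1 achievement.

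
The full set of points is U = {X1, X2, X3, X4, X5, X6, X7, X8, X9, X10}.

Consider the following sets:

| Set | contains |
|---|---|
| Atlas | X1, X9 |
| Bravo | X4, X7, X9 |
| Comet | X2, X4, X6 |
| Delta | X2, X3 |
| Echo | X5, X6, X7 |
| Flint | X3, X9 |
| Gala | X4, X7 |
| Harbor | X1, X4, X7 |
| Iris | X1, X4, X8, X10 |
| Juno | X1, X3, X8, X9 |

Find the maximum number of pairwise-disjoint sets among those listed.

Echo, Flint, Iris are pairwise disjoint (Echo={X5,X6,X7}; Flint={X3,X9}; Iris={X1,X4,X8,X10}).
Every remaining set overlaps one of these, and no 4 of the listed sets are pairwise disjoint, so 3 is the maximum.

3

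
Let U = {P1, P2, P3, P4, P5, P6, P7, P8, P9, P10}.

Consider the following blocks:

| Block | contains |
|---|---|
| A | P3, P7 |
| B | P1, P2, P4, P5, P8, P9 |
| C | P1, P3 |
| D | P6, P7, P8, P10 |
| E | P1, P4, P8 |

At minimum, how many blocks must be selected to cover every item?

B, C, and D cover everything between them: the union {P1, P2, P3, P4, P5, P6, P7, P8, P9, P10} is all of U.
Only B contains P2, so B is forced; the remaining 4 items need at least 2 more blocks (each remaining block adds at most 3) — so at least 3 blocks are needed, and 3 is optimal.

3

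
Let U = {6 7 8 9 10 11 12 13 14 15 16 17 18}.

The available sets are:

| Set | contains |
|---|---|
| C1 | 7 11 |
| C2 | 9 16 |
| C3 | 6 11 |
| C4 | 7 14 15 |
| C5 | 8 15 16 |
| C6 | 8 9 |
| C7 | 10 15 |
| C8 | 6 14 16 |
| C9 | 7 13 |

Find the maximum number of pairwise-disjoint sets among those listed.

C6, C7, C8, C9 are pairwise disjoint (C6={8,9}; C7={10,15}; C8={6,14,16}; C9={7,13}).
Every remaining set overlaps one of these, and no 5 of the listed sets are pairwise disjoint, so 4 is the maximum.

4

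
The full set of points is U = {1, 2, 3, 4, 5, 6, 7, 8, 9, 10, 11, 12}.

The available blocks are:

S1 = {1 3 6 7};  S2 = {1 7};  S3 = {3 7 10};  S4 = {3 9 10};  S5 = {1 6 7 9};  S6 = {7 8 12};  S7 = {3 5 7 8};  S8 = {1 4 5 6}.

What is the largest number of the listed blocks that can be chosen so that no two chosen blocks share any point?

3

S4, S6, S8 are pairwise disjoint (S4={3,9,10}; S6={7,8,12}; S8={1,4,5,6}).
Every remaining block overlaps one of these, and no 4 of the listed blocks are pairwise disjoint, so 3 is the maximum.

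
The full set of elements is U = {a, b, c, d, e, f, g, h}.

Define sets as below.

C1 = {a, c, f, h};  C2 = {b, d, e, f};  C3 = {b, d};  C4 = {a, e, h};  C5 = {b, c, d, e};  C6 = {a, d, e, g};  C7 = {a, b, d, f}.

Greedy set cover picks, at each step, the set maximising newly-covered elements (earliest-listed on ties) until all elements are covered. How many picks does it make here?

3

Greedy: pick C1 (covers 4 new) → pick C2 (covers 3 new) → pick C6 (covers 1 new). Total picks: 3.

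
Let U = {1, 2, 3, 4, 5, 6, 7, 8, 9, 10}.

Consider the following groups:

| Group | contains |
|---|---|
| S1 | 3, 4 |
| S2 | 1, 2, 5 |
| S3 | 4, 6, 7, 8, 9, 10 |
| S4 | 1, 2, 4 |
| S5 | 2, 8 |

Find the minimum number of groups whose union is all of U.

Take {S1, S2, S3}. Their union is {1, 2, 3, 4, 5, 6, 7, 8, 9, 10}, which is all 10 points.
Only S1 contains 3, so S1 is forced; the remaining 8 points need at least 2 more groups (each remaining group adds at most 5) — so at least 3 groups are needed, and 3 is optimal.

3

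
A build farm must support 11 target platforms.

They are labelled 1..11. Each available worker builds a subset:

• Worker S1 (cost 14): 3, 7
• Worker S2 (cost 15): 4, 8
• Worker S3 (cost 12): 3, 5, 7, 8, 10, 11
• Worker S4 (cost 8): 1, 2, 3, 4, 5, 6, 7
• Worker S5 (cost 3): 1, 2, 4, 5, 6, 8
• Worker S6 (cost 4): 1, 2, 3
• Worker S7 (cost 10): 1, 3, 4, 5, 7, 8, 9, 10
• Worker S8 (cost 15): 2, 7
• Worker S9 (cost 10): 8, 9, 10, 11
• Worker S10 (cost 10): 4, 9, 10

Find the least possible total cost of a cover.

S4, S9 together cover every platform (S4 ∪ S9 = {1, 2, 3, 4, 5, 6, 7, 8, 9, 10, 11}); total cost 8 + 10 = 18.
The greedy pick S5, S7, S9 costs 23; no covering selection beats 18.

18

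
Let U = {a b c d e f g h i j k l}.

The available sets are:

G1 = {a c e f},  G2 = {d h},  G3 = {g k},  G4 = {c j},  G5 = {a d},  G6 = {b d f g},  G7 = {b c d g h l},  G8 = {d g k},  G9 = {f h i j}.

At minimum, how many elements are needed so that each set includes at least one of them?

4

The 4 elements {d, f, g, j} hit every set.
No choice of 3 elements meets every set, so 4 is the minimum.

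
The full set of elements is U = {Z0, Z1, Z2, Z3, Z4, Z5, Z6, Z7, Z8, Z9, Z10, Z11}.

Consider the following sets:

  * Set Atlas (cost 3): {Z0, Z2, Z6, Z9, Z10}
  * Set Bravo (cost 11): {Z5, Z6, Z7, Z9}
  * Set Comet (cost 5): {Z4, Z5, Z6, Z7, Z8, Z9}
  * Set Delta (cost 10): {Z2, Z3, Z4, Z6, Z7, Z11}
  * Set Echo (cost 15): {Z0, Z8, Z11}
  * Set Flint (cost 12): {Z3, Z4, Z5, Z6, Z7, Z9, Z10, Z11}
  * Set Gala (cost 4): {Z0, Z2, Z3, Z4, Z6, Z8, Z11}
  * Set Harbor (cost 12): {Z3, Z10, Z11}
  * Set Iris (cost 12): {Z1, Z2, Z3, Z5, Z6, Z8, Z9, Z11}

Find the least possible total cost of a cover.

20

Atlas, Comet, Iris together cover every element (Atlas ∪ Comet ∪ Iris = {Z0, Z1, Z2, Z3, Z4, Z5, Z6, Z7, Z8, Z9, Z10, Z11}); total cost 3 + 5 + 12 = 20.
The greedy pick Gala, Atlas, Comet, Iris costs 24; no covering selection beats 20.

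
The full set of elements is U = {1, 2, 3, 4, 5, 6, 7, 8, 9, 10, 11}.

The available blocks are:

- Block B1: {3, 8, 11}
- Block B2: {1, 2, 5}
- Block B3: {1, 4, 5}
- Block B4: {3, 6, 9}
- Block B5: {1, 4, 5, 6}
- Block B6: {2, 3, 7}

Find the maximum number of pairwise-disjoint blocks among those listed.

B3, B4 are pairwise disjoint (B3={1,4,5}; B4={3,6,9}).
Every remaining block overlaps one of these, and no 3 of the listed blocks are pairwise disjoint, so 2 is the maximum.

2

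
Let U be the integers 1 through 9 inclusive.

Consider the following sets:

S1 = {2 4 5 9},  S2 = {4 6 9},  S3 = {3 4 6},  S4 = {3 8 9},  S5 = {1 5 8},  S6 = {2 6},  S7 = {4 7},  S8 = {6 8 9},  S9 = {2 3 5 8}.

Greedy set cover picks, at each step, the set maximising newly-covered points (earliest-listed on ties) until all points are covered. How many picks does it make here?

4

Greedy: pick S1 (covers 4 new) → pick S3 (covers 2 new) → pick S5 (covers 2 new) → pick S7 (covers 1 new). Total picks: 4.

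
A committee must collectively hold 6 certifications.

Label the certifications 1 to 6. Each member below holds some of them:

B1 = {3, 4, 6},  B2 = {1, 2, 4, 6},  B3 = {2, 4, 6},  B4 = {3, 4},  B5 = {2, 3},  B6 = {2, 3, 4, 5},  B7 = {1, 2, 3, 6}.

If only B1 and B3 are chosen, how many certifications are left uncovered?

2

Union of B1, B3 = {2, 3, 4, 6}.
Not covered: 1, 5 — 2 certifications.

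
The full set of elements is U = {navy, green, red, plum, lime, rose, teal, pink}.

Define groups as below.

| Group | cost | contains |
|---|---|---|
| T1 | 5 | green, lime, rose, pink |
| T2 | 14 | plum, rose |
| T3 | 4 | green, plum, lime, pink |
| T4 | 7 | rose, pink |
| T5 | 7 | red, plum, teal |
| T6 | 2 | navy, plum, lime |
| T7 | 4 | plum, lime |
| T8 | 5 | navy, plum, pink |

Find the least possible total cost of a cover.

T1, T5, T6 together cover every element (T1 ∪ T5 ∪ T6 = {navy, green, red, plum, lime, rose, teal, pink}); total cost 5 + 7 + 2 = 14.
No covering selection has total cost below 14.

14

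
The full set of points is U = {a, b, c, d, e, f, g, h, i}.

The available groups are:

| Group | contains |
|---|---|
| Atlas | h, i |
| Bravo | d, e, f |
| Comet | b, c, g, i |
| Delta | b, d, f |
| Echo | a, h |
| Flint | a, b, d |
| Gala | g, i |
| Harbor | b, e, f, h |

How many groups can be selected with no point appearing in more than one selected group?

Delta, Echo, Gala are pairwise disjoint (Delta={b,d,f}; Echo={a,h}; Gala={g,i}).
Every remaining group overlaps one of these, and no 4 of the listed groups are pairwise disjoint, so 3 is the maximum.

3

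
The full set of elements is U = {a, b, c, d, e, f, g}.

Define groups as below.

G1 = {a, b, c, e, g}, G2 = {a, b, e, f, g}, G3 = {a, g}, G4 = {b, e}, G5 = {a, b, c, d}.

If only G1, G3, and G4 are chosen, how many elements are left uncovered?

2

Union of G1, G3, G4 = {a, b, c, e, g}.
Not covered: d, f — 2 elements.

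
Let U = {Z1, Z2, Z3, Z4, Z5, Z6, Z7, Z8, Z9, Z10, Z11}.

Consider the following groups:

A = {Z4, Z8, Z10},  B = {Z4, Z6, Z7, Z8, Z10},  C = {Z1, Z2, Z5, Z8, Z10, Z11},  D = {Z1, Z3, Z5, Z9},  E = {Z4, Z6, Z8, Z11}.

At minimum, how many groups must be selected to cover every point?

B and C and D together: B ∪ C ∪ D = {Z1, Z2, Z3, Z4, Z5, Z6, Z7, Z8, Z9, Z10, Z11} — every point is covered.
Only C contains Z2, so C is forced; the remaining 5 points need at least 2 more groups (each remaining group adds at most 3) — so at least 3 groups are needed, and 3 is optimal.

3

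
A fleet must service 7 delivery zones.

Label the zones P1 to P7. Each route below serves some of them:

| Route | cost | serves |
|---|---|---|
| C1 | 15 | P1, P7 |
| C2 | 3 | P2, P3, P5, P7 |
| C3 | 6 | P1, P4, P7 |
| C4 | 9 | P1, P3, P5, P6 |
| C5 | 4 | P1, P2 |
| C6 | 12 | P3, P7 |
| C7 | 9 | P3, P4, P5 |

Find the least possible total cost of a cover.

C2, C3, C4 together cover every zone (C2 ∪ C3 ∪ C4 = {P1, P2, P3, P4, P5, P6, P7}); total cost 3 + 6 + 9 = 18.
No covering selection has total cost below 18.

18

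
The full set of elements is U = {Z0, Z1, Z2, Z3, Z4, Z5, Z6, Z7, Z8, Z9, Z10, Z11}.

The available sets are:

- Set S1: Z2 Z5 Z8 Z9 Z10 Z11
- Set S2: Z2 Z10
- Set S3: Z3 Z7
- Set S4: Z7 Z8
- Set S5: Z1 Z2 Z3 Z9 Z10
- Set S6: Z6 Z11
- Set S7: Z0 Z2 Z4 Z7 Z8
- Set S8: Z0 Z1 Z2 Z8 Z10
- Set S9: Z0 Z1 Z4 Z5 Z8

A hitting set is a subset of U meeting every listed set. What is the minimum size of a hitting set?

4

Take H = {Z0, Z7, Z10, Z11}. Each listed set contains at least one of these, so H is a hitting set of size 4.
The sets S2, S3, S6, S9 are pairwise disjoint, so any hitting set needs a separate element for each — at least 4. Hence 4 is optimal.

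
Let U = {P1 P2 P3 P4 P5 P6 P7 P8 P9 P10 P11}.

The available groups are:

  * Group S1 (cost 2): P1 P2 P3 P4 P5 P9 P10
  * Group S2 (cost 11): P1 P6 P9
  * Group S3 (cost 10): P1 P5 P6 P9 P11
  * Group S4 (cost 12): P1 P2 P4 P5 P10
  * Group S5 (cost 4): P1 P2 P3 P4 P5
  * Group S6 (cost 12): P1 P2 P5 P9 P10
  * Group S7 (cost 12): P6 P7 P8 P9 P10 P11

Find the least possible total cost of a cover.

14

S1, S7 together cover every point (S1 ∪ S7 = {P1, P2, P3, P4, P5, P6, P7, P8, P9, P10, P11}); total cost 2 + 12 = 14.
No covering selection has total cost below 14.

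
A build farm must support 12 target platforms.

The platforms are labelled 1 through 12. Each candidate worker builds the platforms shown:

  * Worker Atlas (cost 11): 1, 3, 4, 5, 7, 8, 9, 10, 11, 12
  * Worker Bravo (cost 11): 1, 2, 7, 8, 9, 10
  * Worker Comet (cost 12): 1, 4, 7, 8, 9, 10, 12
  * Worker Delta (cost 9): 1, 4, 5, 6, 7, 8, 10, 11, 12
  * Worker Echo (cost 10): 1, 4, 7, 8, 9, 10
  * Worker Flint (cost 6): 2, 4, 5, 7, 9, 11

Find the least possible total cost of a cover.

Atlas, Delta, Flint together cover every platform (Atlas ∪ Delta ∪ Flint = {1, 2, 3, 4, 5, 6, 7, 8, 9, 10, 11, 12}); total cost 11 + 9 + 6 = 26.
No covering selection has total cost below 26.

26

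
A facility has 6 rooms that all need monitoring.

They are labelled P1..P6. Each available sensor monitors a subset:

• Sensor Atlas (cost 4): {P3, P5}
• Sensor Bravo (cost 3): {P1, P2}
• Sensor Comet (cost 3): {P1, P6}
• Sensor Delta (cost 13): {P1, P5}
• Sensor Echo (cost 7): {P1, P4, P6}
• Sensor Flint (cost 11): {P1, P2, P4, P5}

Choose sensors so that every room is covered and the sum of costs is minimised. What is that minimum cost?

Atlas, Bravo, Echo together cover every room (Atlas ∪ Bravo ∪ Echo = {P1, P2, P3, P4, P5, P6}); total cost 4 + 3 + 7 = 14.
The greedy pick Bravo, Atlas, Comet, Echo costs 17; no covering selection beats 14.

14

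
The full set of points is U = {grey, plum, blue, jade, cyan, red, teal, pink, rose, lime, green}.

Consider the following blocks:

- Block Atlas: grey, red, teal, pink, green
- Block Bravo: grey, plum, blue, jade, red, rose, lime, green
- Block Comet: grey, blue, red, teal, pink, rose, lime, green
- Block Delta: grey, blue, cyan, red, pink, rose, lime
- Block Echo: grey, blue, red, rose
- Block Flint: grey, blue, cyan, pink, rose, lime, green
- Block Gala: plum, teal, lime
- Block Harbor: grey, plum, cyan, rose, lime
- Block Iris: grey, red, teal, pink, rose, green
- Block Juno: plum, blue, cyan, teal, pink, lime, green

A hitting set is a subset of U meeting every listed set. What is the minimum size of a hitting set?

Take H = {grey, lime}. Each listed block contains at least one of these, so H is a hitting set of size 2.
The blocks Echo, Gala are pairwise disjoint, so any hitting set needs a separate point for each — at least 2. Hence 2 is optimal.

2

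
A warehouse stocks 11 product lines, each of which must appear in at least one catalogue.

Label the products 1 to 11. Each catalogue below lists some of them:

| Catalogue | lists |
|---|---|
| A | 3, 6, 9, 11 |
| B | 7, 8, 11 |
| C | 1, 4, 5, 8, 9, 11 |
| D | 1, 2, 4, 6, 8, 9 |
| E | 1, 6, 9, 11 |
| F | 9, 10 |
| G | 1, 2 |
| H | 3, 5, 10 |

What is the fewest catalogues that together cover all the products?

B and D and H together: B ∪ D ∪ H = {1, 2, 3, 4, 5, 6, 7, 8, 9, 10, 11} — every product is covered.
Only B contains 7, so B is forced; the remaining 8 products need at least 2 more catalogues (each remaining catalogue adds at most 5) — so at least 3 catalogues are needed, and 3 is optimal.

3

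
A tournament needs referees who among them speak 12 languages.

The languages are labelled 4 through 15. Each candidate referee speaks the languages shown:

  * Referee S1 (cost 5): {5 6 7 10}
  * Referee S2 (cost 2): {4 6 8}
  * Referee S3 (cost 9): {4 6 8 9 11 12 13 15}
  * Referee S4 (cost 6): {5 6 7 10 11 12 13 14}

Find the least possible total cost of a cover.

S3, S4 together cover every language (S3 ∪ S4 = {4, 5, 6, 7, 8, 9, 10, 11, 12, 13, 14, 15}); total cost 9 + 6 = 15.
The greedy pick S2, S4, S3 costs 17; no covering selection beats 15.

15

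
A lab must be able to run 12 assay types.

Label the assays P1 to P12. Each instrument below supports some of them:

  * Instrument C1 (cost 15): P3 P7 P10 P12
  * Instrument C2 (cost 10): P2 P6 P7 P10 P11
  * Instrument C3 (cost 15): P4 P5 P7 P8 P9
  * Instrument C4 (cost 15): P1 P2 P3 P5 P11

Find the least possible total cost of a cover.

C1, C2, C3, C4 together cover every assay (C1 ∪ C2 ∪ C3 ∪ C4 = {P1, P2, P3, P4, P5, P6, P7, P8, P9, P10, P11, P12}); total cost 15 + 10 + 15 + 15 = 55.
No covering selection has total cost below 55.

55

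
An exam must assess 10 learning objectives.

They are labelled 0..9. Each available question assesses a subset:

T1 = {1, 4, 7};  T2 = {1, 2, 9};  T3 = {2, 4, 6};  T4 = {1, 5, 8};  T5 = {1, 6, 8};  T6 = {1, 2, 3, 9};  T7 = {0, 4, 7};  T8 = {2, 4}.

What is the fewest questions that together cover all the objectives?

4

Take {T3, T4, T6, T7}. Their union is {0, 1, 2, 3, 4, 5, 6, 7, 8, 9}, which is all 10 objectives.
Only T4 contains 5, so T4 is forced; the remaining 7 objectives need at least 3 more questions (each remaining question adds at most 3) — so at least 4 questions are needed, and 4 is optimal.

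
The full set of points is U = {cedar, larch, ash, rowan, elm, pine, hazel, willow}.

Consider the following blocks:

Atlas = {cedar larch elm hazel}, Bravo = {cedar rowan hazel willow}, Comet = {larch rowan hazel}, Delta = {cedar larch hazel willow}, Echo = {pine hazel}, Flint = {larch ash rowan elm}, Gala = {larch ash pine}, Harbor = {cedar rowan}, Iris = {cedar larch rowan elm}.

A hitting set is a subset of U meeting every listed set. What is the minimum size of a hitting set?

Take H = {ash, rowan, hazel}. Each listed block contains at least one of these, so H is a hitting set of size 3.
No choice of 2 points meets every block, so 3 is the minimum.

3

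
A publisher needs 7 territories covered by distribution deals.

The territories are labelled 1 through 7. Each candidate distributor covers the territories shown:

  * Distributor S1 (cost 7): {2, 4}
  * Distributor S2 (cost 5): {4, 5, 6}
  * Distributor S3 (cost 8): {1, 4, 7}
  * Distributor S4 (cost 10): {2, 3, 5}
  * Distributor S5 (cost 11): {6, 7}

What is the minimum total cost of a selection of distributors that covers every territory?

23

S2, S3, S4 together cover every territory (S2 ∪ S3 ∪ S4 = {1, 2, 3, 4, 5, 6, 7}); total cost 5 + 8 + 10 = 23.
No covering selection has total cost below 23.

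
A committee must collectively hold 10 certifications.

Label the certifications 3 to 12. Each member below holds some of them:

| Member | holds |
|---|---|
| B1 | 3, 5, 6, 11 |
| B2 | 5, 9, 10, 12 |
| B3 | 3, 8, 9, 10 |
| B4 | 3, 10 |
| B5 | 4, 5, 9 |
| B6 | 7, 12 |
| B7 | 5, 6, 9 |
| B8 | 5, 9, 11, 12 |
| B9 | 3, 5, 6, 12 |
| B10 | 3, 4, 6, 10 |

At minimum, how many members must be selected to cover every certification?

4

Take {B1, B3, B5, B6}. Their union is {3, 4, 5, 6, 7, 8, 9, 10, 11, 12}, which is all 10 certifications.
No 3 of the 10 members cover everything (all 120 combinations miss at least one certification), so 4 is optimal.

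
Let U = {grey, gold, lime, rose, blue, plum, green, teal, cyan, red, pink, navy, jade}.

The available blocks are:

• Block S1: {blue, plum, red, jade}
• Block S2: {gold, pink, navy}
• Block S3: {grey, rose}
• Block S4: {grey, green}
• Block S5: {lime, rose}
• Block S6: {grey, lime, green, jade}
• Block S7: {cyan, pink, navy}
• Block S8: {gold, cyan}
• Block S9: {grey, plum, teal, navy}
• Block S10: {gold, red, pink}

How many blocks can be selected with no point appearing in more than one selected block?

S1, S2, S4, S5 are pairwise disjoint (S1={blue,plum,red,jade}; S2={gold,pink,navy}; S4={grey,green}; S5={lime,rose}).
Every remaining block overlaps one of these, and no 5 of the listed blocks are pairwise disjoint, so 4 is the maximum.

4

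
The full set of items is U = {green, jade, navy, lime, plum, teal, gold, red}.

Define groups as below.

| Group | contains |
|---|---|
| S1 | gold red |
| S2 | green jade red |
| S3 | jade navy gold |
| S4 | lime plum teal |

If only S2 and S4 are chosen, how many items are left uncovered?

Union of S2, S4 = {green, jade, lime, plum, teal, red}.
Not covered: navy, gold — 2 items.

2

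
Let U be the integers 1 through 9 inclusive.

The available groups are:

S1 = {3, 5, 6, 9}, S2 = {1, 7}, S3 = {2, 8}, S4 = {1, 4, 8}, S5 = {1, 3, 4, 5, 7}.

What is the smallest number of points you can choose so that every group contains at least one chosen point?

H = {1, 6, 8} meets every group (each contains at least one member of H), and |H| = 3.
The groups S1, S2, S3 are pairwise disjoint, so any hitting set needs a separate point for each — at least 3. Hence 3 is optimal.

3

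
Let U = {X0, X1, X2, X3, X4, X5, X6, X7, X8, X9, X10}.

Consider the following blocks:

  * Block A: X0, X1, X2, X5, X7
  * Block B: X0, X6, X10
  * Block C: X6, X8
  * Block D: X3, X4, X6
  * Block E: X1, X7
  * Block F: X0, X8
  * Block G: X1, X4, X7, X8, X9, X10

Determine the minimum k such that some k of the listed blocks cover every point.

A, D, and G cover everything between them: the union {X0, X1, X2, X3, X4, X5, X6, X7, X8, X9, X10} is all of U.
Only A contains X2, so A is forced; the remaining 6 points need at least 2 more blocks (each remaining block adds at most 4) — so at least 3 blocks are needed, and 3 is optimal.

3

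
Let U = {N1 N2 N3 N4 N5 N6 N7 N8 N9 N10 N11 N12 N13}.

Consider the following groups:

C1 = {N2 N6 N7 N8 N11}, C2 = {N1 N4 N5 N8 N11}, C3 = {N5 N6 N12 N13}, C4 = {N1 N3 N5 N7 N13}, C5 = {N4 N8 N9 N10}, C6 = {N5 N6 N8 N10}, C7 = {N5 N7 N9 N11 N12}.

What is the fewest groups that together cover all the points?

4

C1, C4, C5, and C7 cover everything between them: the union {N1, N2, N3, N4, N5, N6, N7, N8, N9, N10, N11, N12, N13} is all of U.
No 3 of the 7 groups cover everything (all 35 combinations miss at least one point), so 4 is optimal.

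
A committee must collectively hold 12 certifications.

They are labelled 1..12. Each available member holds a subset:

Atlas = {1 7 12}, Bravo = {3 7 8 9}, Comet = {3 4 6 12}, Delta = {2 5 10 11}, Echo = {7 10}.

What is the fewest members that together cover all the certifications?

4

Atlas and Bravo and Comet and Delta together: Atlas ∪ Bravo ∪ Comet ∪ Delta = {1, 2, 3, 4, 5, 6, 7, 8, 9, 10, 11, 12} — every certification is covered.
Only Atlas contains 1, so Atlas is forced; the remaining 9 certifications need at least 3 more members (each remaining member adds at most 4) — so at least 4 members are needed, and 4 is optimal.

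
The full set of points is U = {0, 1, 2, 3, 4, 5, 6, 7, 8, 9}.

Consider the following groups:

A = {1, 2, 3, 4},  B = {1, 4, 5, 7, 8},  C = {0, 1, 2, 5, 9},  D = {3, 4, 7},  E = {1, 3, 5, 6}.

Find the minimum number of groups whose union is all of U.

3

Take {B, C, E}. Their union is {0, 1, 2, 3, 4, 5, 6, 7, 8, 9}, which is all 10 points.
Only C contains 0, so C is forced; the remaining 5 points need at least 2 more groups (each remaining group adds at most 3) — so at least 3 groups are needed, and 3 is optimal.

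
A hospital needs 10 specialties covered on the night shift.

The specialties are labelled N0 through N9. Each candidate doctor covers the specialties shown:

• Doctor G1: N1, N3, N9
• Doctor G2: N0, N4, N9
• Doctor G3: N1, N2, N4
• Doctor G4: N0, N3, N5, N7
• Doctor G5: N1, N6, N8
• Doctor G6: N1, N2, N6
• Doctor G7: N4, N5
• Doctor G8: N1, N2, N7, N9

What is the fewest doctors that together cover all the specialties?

4

G2 and G3 and G4 and G5 together: G2 ∪ G3 ∪ G4 ∪ G5 = {N0, N1, N2, N3, N4, N5, N6, N7, N8, N9} — every specialty is covered.
No 3 of the 8 doctors cover everything (all 56 combinations miss at least one specialty), so 4 is optimal.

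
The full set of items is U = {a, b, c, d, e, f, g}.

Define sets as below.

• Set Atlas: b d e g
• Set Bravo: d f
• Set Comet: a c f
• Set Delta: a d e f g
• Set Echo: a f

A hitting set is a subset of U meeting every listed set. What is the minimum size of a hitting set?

H = {b, f} meets every set (each contains at least one member of H), and |H| = 2.
The sets Atlas, Comet are pairwise disjoint, so any hitting set needs a separate item for each — at least 2. Hence 2 is optimal.

2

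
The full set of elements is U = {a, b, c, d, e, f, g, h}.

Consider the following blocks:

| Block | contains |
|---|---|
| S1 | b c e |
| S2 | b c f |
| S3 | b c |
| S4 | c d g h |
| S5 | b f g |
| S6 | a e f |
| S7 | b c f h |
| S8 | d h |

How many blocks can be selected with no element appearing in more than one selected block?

S3, S6, S8 are pairwise disjoint (S3={b,c}; S6={a,e,f}; S8={d,h}).
Every remaining block overlaps one of these, and no 4 of the listed blocks are pairwise disjoint, so 3 is the maximum.

3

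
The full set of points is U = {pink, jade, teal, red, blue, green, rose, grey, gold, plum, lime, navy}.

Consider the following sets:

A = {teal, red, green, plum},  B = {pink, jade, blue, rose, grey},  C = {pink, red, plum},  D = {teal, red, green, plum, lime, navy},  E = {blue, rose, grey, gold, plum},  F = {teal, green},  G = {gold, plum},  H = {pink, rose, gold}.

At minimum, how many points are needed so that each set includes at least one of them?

3

The 3 points {green, rose, plum} hit every set.
The sets B, F, G are pairwise disjoint, so any hitting set needs a separate point for each — at least 3. Hence 3 is optimal.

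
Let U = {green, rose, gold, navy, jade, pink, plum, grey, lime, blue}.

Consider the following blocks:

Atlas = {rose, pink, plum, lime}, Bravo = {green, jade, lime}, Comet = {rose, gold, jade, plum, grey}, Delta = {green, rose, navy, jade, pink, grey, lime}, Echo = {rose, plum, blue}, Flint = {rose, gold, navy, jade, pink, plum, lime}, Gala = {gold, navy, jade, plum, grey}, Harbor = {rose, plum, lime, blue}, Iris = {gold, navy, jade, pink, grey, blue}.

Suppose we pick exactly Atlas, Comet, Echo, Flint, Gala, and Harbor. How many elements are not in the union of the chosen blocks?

Union of Atlas, Comet, Echo, Flint, Gala, Harbor = {rose, gold, navy, jade, pink, plum, grey, lime, blue}.
Not covered: green — 1 element.

1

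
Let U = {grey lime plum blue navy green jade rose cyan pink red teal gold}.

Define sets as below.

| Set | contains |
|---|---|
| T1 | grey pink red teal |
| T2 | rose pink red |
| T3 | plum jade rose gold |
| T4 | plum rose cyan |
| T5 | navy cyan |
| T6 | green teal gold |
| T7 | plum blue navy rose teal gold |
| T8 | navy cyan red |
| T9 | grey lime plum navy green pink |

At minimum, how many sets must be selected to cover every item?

4

Take {T3, T7, T8, T9}. Their union is {grey, lime, plum, blue, navy, green, jade, rose, cyan, pink, red, teal, gold}, which is all 13 items.
No 3 of the 9 sets cover everything (all 84 combinations miss at least one item), so 4 is optimal.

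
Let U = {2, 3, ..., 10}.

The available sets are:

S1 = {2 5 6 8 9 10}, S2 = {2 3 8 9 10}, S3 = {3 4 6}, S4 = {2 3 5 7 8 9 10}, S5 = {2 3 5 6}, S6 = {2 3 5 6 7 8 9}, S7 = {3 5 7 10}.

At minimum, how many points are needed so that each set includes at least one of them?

2

The 2 points {3, 5} hit every set.
No single point lies in every set, so at least 2 are needed and 2 is optimal.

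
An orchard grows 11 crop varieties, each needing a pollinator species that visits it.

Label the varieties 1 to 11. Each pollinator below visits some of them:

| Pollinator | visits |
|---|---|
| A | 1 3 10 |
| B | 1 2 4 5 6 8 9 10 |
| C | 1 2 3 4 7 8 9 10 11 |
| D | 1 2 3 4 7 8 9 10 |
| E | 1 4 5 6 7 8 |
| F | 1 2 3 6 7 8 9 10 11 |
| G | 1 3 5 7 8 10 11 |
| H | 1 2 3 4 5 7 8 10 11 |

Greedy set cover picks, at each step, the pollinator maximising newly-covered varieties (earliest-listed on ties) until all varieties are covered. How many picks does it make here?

Greedy: pick C (covers 9 new) → pick B (covers 2 new). Total picks: 2.

2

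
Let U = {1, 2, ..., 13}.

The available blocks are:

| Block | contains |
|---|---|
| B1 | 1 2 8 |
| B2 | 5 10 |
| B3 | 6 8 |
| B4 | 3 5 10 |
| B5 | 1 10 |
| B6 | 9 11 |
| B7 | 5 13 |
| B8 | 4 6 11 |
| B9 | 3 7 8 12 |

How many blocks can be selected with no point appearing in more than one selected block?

B5, B7, B8, B9 are pairwise disjoint (B5={1,10}; B7={5,13}; B8={4,6,11}; B9={3,7,8,12}).
Every remaining block overlaps one of these, and no 5 of the listed blocks are pairwise disjoint, so 4 is the maximum.

4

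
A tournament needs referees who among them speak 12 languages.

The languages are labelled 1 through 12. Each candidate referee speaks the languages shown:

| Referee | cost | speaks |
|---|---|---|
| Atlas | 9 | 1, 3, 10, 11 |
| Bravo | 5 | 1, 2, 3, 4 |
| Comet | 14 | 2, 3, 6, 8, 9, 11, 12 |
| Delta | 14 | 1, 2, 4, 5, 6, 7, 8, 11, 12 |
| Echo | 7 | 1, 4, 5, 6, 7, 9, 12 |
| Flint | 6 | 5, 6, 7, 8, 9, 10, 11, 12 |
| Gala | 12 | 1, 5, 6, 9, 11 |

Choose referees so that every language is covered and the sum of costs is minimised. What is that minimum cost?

Bravo, Flint together cover every language (Bravo ∪ Flint = {1, 2, 3, 4, 5, 6, 7, 8, 9, 10, 11, 12}); total cost 5 + 6 = 11.
No covering selection has total cost below 11.

11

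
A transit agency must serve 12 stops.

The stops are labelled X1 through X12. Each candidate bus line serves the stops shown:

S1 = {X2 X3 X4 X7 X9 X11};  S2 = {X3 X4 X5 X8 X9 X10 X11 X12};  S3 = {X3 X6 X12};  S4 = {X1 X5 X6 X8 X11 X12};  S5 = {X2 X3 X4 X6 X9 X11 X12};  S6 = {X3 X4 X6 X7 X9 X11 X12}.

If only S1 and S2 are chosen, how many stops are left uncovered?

2

Union of S1, S2 = {X2, X3, X4, X5, X7, X8, X9, X10, X11, X12}.
Not covered: X1, X6 — 2 stops.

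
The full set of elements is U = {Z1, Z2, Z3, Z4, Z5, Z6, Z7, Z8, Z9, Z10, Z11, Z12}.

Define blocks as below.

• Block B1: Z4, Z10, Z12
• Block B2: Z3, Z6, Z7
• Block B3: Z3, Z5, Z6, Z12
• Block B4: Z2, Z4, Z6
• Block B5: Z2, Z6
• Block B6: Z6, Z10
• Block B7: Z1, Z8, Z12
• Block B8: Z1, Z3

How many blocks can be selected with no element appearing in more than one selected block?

B1, B5, B8 are pairwise disjoint (B1={Z4,Z10,Z12}; B5={Z2,Z6}; B8={Z1,Z3}).
Every remaining block overlaps one of these, and no 4 of the listed blocks are pairwise disjoint, so 3 is the maximum.

3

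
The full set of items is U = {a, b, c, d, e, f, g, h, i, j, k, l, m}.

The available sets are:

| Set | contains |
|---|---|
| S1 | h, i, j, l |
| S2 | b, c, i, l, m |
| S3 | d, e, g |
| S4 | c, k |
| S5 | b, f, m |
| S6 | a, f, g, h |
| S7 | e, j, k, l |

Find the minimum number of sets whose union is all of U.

Take {S2, S3, S6, S7}. Their union is {a, b, c, d, e, f, g, h, i, j, k, l, m}, which is all 13 items.
No 3 of the 7 sets cover everything (all 35 combinations miss at least one item), so 4 is optimal.

4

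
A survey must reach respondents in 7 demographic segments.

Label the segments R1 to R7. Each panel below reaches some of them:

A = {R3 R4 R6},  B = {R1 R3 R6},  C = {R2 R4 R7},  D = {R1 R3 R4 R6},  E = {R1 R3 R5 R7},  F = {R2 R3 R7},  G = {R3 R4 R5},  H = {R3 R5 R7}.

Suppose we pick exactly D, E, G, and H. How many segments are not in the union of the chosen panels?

Union of D, E, G, H = {R1, R3, R4, R5, R6, R7}.
Not covered: R2 — 1 segment.

1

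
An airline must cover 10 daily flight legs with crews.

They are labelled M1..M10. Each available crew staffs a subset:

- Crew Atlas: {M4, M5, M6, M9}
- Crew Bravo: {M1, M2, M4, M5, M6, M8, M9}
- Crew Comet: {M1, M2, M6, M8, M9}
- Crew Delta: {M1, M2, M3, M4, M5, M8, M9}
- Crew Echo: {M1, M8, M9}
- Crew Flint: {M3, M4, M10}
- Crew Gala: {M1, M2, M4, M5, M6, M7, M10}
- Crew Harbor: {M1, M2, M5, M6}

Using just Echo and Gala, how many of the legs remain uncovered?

1

Union of Echo, Gala = {M1, M2, M4, M5, M6, M7, M8, M9, M10}.
Not covered: M3 — 1 leg.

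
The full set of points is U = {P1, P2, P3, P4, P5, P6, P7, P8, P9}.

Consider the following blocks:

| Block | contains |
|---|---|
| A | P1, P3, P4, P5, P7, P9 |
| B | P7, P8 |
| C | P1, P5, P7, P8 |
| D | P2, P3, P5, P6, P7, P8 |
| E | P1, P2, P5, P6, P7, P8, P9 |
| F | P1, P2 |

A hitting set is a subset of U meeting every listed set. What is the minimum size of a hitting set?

2

Take H = {P1, P7}. Each listed block contains at least one of these, so H is a hitting set of size 2.
The blocks B, F are pairwise disjoint, so any hitting set needs a separate point for each — at least 2. Hence 2 is optimal.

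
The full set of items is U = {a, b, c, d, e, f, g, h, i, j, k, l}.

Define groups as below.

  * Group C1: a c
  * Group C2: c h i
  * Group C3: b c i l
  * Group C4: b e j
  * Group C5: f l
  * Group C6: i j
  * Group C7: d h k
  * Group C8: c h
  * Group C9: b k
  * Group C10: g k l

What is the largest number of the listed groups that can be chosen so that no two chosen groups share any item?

C1, C4, C5, C7 are pairwise disjoint (C1={a,c}; C4={b,e,j}; C5={f,l}; C7={d,h,k}).
Every remaining group overlaps one of these, and no 5 of the listed groups are pairwise disjoint, so 4 is the maximum.

4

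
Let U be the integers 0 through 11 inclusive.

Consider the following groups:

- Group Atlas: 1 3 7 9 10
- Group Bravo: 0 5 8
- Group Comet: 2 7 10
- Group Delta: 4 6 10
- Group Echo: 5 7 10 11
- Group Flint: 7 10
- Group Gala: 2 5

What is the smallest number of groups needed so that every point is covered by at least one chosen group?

5

Take {Atlas, Bravo, Comet, Delta, Echo}. Their union is {0, 1, 2, 3, 4, 5, 6, 7, 8, 9, 10, 11}, which is all 12 points.
No 4 of the 7 groups cover everything (all 35 combinations miss at least one point), so 5 is optimal.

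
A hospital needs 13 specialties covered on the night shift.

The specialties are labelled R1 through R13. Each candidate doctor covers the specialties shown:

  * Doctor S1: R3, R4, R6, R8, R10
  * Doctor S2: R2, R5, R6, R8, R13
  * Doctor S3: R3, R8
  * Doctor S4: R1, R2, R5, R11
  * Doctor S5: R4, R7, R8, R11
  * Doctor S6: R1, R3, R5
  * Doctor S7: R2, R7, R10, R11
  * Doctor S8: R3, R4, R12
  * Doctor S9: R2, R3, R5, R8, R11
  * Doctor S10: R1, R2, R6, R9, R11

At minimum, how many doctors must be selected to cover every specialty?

Take {S2, S7, S8, S10}. Their union is {R1, R2, R3, R4, R5, R6, R7, R8, R9, R10, R11, R12, R13}, which is all 13 specialties.
Only S2 contains R13, so S2 is forced; the remaining 8 specialties need at least 3 more doctors (each remaining doctor adds at most 3) — so at least 4 doctors are needed, and 4 is optimal.

4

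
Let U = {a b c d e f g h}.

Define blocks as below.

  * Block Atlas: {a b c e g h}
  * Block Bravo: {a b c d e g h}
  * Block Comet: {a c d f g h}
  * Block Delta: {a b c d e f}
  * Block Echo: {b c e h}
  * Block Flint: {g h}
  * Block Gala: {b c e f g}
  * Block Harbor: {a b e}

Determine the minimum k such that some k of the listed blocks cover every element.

Take {Atlas, Delta}. Their union is {a, b, c, d, e, f, g, h}, which is all 8 elements.
No single block has all 8 elements (the largest, Bravo, has 7), so 2 is optimal.

2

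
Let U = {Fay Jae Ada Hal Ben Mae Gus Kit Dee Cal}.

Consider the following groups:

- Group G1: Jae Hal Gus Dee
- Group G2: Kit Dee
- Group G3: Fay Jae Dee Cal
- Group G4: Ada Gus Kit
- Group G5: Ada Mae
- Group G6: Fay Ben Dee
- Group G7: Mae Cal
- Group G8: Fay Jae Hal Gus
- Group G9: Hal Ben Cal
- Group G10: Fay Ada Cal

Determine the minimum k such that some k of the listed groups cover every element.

Take {G3, G4, G5, G9}. Their union is {Fay, Jae, Ada, Hal, Ben, Mae, Gus, Kit, Dee, Cal}, which is all 10 elements.
No 3 of the 10 groups cover everything (all 120 combinations miss at least one element), so 4 is optimal.

4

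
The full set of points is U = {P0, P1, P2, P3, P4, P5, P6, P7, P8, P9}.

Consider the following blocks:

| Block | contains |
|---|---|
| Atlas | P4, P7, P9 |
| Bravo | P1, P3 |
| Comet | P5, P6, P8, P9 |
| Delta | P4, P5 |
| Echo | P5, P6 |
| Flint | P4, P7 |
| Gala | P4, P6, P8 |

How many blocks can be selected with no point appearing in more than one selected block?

3

Atlas, Bravo, Echo are pairwise disjoint (Atlas={P4,P7,P9}; Bravo={P1,P3}; Echo={P5,P6}).
Every remaining block overlaps one of these, and no 4 of the listed blocks are pairwise disjoint, so 3 is the maximum.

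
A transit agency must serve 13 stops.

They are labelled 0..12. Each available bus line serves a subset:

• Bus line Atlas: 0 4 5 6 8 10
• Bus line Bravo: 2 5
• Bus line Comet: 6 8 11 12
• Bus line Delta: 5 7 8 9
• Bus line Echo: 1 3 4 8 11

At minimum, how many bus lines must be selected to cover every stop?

5

Take {Atlas, Bravo, Comet, Delta, Echo}. Their union is {0, 1, 2, 3, 4, 5, 6, 7, 8, 9, 10, 11, 12}, which is all 13 stops.
No 4 of the 5 bus lines cover everything (all 5 combinations miss at least one stop), so 5 is optimal.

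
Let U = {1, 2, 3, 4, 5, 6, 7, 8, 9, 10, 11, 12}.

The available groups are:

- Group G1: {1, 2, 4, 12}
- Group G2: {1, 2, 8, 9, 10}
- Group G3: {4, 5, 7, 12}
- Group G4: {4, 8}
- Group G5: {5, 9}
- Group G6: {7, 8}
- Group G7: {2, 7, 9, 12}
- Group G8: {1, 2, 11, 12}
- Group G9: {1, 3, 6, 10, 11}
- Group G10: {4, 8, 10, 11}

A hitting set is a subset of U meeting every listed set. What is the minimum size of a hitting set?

Take H = {4, 7, 9, 11}. Each listed group contains at least one of these, so H is a hitting set of size 4.
No choice of 3 elements meets every group, so 4 is the minimum.

4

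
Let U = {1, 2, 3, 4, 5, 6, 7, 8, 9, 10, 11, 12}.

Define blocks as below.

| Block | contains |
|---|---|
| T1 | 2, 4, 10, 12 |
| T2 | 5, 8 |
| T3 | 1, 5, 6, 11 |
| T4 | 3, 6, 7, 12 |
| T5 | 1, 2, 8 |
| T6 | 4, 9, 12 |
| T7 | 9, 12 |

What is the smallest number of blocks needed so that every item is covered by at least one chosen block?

5

T1, T3, T4, T5, and T7 cover everything between them: the union {1, 2, 3, 4, 5, 6, 7, 8, 9, 10, 11, 12} is all of U.
No 4 of the 7 blocks cover everything (all 35 combinations miss at least one item), so 5 is optimal.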